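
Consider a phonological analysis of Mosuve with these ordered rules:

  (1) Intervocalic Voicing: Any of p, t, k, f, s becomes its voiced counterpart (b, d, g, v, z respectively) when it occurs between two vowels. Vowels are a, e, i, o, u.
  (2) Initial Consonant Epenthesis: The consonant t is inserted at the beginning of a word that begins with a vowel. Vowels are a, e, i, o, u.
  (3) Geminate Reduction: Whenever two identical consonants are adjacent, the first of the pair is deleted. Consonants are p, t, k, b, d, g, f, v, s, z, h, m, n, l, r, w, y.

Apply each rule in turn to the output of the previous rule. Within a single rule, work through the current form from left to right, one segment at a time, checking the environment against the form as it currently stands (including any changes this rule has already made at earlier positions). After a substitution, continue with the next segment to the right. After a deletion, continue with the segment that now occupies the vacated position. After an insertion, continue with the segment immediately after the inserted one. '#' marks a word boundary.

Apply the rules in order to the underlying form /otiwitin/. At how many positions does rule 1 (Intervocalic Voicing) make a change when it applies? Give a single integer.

2

(1) Intervocalic Voicing: [otiwitin] → [odiwidin]
(2) Initial Consonant Epenthesis: [odiwidin] → [todiwidin]
(3) Geminate Reduction: no change — [todiwidin]
Rule 1 changed 2 position(s).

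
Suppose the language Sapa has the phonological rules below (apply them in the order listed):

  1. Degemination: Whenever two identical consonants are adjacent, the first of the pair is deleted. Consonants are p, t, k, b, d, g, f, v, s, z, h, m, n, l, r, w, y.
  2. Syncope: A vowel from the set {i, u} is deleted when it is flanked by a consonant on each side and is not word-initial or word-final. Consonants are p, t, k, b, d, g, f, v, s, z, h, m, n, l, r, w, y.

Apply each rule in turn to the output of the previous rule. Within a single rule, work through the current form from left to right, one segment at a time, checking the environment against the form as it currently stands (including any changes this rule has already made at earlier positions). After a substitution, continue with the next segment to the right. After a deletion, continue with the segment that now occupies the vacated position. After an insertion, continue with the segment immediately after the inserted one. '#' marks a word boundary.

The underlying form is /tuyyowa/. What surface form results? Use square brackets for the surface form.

[tyowa]

1 Degemination: [tuyyowa] → [tuyowa]
2 Syncope: [tuyowa] → [tyowa]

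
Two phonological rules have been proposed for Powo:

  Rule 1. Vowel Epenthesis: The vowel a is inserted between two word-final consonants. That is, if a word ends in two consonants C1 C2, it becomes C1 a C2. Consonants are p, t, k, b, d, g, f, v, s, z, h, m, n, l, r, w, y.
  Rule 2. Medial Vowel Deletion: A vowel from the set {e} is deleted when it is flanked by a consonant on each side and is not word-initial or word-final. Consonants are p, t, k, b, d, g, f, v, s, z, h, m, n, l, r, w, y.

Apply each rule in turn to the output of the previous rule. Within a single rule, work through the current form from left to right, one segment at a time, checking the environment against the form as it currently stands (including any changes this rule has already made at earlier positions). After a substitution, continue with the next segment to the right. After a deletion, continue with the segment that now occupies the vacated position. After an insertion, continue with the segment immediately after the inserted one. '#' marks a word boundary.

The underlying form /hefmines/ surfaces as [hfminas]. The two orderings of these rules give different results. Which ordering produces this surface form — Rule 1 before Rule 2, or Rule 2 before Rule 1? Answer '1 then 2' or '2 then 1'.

2 then 1

Order 1 then 2:
  1 Vowel Epenthesis: no change — [hefmines]
  2 Medial Vowel Deletion: [hefmines] → [hfmins]
  result: [hfmins]
Order 2 then 1:
  2 Medial Vowel Deletion: [hefmines] → [hfmins]
  1 Vowel Epenthesis: [hfmins] → [hfminas]
  result: [hfminas]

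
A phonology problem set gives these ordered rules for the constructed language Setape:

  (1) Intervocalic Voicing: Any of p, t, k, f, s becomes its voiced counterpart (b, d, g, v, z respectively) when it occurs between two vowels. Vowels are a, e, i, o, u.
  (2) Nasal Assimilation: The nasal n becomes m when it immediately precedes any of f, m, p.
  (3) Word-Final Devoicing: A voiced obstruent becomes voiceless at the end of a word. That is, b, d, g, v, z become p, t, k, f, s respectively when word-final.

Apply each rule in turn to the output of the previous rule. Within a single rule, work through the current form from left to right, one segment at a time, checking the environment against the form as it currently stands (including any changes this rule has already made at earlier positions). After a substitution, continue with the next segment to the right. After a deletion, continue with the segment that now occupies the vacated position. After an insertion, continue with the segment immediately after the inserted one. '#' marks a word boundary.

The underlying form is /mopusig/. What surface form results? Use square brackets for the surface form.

(1) Intervocalic Voicing: [mopusig] → [mobuzig]
(2) Nasal Assimilation: no change — [mobuzig]
(3) Word-Final Devoicing: [mobuzig] → [mobuzik]

[mobuzik]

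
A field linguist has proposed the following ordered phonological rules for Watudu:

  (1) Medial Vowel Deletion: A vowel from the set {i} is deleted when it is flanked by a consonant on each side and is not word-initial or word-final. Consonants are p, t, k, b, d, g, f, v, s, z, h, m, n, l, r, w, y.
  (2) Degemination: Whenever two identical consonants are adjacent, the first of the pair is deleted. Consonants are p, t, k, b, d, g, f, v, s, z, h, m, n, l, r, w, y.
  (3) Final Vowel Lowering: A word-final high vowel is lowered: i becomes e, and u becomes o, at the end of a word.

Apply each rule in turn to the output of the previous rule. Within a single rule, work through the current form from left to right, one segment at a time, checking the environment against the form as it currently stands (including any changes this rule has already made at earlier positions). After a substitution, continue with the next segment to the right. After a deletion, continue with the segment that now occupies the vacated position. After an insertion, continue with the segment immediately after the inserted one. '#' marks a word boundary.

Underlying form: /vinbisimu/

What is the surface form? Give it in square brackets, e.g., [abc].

(1) Medial Vowel Deletion: [vinbisimu] → [vnbsmu]
(2) Degemination: no change — [vnbsmu]
(3) Final Vowel Lowering: [vnbsmu] → [vnbsmo]

[vnbsmo]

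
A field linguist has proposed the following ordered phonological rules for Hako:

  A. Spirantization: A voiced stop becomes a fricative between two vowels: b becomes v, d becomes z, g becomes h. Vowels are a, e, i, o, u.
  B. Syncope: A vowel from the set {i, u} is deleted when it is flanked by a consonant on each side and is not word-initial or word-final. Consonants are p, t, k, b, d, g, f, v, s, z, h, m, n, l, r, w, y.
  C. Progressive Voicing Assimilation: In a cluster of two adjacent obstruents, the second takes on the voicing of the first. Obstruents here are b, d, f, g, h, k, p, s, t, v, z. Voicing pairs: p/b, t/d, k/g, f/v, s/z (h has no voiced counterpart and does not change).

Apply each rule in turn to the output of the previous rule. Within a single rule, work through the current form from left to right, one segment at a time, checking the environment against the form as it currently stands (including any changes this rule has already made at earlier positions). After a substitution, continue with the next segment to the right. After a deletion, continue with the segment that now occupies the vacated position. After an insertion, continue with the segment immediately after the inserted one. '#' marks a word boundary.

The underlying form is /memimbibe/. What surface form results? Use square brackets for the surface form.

A Spirantization: [memimbibe] → [memimbive]
B Syncope: [memimbive] → [memmbve]
C Progressive Voicing Assimilation: no change — [memmbve]

[memmbve]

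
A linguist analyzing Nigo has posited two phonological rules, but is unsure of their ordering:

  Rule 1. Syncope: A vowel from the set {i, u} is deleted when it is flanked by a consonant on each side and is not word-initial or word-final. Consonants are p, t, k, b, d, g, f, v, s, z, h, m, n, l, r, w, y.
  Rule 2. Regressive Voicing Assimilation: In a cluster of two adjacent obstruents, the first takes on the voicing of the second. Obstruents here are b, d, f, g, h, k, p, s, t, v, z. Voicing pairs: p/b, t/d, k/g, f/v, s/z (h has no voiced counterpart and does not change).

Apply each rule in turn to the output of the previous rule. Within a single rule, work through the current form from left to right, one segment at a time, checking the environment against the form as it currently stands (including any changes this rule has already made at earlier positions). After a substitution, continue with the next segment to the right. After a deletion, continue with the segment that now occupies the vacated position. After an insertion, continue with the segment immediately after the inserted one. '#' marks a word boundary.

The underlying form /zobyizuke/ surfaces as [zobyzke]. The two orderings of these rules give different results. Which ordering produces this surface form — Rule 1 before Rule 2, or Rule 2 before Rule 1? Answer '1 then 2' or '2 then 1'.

2 then 1

Order 1 then 2:
  1 Syncope: [zobyizuke] → [zobyzke]
  2 Regressive Voicing Assimilation: [zobyzke] → [zobyske]
  result: [zobyske]
Order 2 then 1:
  2 Regressive Voicing Assimilation: no change — [zobyizuke]
  1 Syncope: [zobyizuke] → [zobyzke]
  result: [zobyzke]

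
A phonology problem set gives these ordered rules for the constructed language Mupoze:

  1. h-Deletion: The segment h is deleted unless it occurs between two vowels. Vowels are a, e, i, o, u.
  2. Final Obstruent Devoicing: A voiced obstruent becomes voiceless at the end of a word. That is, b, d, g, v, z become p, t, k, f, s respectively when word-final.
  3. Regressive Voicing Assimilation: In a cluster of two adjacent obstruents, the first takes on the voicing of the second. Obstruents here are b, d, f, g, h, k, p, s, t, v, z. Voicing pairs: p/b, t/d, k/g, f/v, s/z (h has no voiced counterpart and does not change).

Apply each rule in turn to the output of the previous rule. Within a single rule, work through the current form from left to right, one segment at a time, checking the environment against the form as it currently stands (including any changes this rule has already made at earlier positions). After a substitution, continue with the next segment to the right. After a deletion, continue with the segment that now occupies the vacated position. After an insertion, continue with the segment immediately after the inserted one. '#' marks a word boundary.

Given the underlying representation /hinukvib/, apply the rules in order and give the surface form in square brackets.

[inugvip]

1 h-Deletion: [hinukvib] → [inukvib]
2 Final Obstruent Devoicing: [inukvib] → [inukvip]
3 Regressive Voicing Assimilation: [inukvip] → [inugvip]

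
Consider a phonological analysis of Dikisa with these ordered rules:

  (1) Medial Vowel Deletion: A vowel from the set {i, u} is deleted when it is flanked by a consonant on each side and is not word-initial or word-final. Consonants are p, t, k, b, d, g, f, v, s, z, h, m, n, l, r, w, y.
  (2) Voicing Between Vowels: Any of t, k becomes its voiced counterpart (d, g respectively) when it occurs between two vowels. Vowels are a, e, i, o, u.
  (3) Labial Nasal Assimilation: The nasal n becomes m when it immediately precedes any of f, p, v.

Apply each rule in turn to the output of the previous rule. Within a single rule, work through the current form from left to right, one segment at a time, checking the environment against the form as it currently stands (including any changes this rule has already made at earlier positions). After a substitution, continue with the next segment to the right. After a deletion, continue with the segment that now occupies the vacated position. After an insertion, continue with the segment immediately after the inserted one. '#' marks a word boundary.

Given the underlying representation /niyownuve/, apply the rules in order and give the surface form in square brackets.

(1) Medial Vowel Deletion: [niyownuve] → [nyownve]
(2) Voicing Between Vowels: no change — [nyownve]
(3) Labial Nasal Assimilation: [nyownve] → [nyowmve]

[nyowmve]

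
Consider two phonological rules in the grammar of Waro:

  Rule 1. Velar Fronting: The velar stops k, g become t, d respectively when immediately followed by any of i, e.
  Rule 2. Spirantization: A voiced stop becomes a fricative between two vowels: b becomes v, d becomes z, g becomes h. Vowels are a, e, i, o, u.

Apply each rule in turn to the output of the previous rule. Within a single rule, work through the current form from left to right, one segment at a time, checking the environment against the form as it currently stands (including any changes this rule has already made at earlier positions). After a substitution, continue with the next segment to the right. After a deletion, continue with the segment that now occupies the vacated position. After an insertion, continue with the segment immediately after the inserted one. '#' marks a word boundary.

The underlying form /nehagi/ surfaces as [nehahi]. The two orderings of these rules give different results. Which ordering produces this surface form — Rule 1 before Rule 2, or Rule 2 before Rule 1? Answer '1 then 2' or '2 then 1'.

2 then 1

Order 1 then 2:
  1 Velar Fronting: [nehagi] → [nehadi]
  2 Spirantization: [nehadi] → [nehazi]
  result: [nehazi]
Order 2 then 1:
  2 Spirantization: [nehagi] → [nehahi]
  1 Velar Fronting: no change — [nehahi]
  result: [nehahi]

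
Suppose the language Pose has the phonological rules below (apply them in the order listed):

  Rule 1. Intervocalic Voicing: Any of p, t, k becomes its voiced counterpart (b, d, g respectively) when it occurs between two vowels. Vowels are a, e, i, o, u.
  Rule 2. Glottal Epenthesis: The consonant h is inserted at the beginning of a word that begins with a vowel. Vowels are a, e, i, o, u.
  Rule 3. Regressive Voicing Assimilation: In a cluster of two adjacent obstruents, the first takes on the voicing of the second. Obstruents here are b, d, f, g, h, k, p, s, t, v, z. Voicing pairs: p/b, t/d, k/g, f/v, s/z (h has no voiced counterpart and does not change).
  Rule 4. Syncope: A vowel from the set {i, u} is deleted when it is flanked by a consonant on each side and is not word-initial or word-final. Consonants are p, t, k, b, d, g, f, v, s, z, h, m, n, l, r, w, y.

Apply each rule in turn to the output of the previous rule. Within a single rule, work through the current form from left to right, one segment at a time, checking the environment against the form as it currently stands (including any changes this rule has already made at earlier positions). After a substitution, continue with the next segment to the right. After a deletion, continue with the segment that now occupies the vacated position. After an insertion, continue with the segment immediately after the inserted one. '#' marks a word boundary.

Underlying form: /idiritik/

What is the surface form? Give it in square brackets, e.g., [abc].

Rule 1 Intervocalic Voicing: [idiritik] → [idiridik]
Rule 2 Glottal Epenthesis: [idiridik] → [hidiridik]
Rule 3 Regressive Voicing Assimilation: no change — [hidiridik]
Rule 4 Syncope: [hidiridik] → [hdrdk]

[hdrdk]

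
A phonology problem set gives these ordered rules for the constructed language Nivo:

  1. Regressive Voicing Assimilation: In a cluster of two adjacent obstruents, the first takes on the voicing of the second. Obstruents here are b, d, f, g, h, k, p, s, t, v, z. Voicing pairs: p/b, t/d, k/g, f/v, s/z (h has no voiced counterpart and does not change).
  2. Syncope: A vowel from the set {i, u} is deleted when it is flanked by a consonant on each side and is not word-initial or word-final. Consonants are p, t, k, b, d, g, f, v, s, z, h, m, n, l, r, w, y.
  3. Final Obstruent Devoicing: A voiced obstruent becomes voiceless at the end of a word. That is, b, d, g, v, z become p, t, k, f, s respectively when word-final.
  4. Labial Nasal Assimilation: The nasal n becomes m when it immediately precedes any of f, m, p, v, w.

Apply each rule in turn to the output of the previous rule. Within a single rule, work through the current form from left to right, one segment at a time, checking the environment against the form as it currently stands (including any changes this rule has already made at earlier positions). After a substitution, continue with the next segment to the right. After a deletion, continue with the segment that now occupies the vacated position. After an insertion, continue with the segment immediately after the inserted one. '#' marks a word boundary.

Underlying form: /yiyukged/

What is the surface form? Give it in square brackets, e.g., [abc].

[yygget]

1 Regressive Voicing Assimilation: [yiyukged] → [yiyugged]
2 Syncope: [yiyugged] → [yygged]
3 Final Obstruent Devoicing: [yygged] → [yygget]
4 Labial Nasal Assimilation: no change — [yygget]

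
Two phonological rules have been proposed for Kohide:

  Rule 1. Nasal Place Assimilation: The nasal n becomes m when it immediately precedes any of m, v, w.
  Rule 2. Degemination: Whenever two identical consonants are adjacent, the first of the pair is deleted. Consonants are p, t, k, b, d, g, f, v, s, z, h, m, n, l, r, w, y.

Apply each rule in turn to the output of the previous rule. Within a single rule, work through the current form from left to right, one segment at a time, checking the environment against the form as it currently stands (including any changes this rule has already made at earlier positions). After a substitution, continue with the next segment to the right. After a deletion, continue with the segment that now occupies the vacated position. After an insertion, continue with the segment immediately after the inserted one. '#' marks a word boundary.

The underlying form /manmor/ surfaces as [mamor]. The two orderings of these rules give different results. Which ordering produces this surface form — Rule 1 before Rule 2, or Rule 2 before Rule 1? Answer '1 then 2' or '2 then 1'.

1 then 2

Order 1 then 2:
  1 Nasal Place Assimilation: [manmor] → [mammor]
  2 Degemination: [mammor] → [mamor]
  result: [mamor]
Order 2 then 1:
  2 Degemination: no change — [manmor]
  1 Nasal Place Assimilation: [manmor] → [mammor]
  result: [mammor]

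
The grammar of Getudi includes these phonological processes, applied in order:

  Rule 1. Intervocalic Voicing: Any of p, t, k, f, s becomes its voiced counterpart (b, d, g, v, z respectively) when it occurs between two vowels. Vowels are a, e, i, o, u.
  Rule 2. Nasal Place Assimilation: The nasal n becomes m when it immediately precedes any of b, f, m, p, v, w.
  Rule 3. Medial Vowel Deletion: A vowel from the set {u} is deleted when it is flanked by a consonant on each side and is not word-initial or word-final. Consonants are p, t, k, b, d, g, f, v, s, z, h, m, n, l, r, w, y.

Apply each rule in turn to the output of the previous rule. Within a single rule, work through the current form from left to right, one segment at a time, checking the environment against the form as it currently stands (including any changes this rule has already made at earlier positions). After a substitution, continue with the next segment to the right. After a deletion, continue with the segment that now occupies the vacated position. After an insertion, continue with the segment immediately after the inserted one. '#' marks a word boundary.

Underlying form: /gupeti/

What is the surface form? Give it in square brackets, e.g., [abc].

[gbedi]

Rule 1 Intervocalic Voicing: [gupeti] → [gubedi]
Rule 2 Nasal Place Assimilation: no change — [gubedi]
Rule 3 Medial Vowel Deletion: [gubedi] → [gbedi]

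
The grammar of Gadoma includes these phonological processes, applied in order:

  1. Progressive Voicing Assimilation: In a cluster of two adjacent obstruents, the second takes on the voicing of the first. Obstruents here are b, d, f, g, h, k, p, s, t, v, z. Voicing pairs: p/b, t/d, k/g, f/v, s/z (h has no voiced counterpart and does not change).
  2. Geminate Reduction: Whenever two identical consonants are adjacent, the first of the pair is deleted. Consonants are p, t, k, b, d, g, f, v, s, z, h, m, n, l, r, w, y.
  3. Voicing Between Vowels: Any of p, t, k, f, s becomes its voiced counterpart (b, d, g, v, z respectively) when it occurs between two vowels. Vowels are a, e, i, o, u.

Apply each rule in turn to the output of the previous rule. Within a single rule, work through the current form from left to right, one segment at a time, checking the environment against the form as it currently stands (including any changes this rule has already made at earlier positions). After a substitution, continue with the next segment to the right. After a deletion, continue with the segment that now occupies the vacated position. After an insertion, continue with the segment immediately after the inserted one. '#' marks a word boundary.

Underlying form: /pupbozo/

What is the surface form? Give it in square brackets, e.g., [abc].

1 Progressive Voicing Assimilation: [pupbozo] → [puppozo]
2 Geminate Reduction: [puppozo] → [pupozo]
3 Voicing Between Vowels: [pupozo] → [pubozo]

[pubozo]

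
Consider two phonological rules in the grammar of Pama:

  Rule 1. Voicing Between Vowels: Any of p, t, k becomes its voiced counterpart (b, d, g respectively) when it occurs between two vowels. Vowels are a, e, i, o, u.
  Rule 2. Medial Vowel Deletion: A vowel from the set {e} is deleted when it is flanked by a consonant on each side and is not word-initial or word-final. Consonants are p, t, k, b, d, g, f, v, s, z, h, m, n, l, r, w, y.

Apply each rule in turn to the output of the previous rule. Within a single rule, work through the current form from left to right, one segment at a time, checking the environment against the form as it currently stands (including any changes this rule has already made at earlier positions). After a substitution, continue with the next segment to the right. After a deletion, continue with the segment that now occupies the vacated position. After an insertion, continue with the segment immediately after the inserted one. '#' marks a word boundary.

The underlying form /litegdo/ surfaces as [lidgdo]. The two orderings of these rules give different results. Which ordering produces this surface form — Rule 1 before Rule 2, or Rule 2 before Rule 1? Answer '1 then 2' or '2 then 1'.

Order 1 then 2:
  1 Voicing Between Vowels: [litegdo] → [lidegdo]
  2 Medial Vowel Deletion: [lidegdo] → [lidgdo]
  result: [lidgdo]
Order 2 then 1:
  2 Medial Vowel Deletion: [litegdo] → [litgdo]
  1 Voicing Between Vowels: no change — [litgdo]
  result: [litgdo]

1 then 2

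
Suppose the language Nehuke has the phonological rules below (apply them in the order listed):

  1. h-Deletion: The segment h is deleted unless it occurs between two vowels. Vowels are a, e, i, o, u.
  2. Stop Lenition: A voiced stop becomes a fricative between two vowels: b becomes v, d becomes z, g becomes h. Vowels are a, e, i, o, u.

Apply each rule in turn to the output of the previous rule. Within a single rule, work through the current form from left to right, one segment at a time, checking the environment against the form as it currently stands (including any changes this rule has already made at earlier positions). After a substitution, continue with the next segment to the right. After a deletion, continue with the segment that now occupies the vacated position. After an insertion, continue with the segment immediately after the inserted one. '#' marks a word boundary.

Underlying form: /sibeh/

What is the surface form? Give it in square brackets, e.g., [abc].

1 h-Deletion: [sibeh] → [sibe]
2 Stop Lenition: [sibe] → [sive]

[sive]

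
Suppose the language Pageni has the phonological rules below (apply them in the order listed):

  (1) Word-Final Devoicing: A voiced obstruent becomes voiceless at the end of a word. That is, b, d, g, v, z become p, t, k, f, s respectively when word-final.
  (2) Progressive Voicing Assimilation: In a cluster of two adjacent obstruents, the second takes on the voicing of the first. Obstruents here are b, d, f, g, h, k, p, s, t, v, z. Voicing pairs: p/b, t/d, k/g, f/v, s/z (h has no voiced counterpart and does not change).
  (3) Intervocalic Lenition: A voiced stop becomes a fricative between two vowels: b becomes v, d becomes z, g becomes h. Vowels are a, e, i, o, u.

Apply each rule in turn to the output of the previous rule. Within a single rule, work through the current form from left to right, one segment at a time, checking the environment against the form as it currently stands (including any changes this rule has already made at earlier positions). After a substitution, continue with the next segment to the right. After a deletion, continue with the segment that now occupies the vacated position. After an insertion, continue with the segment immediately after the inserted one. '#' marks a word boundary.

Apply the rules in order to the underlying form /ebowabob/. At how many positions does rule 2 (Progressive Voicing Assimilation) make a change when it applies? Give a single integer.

(1) Word-Final Devoicing: [ebowabob] → [ebowabop]
(2) Progressive Voicing Assimilation: no change — [ebowabop]
(3) Intervocalic Lenition: [ebowabop] → [evowavop]
Rule 2 changed 0 position(s).

0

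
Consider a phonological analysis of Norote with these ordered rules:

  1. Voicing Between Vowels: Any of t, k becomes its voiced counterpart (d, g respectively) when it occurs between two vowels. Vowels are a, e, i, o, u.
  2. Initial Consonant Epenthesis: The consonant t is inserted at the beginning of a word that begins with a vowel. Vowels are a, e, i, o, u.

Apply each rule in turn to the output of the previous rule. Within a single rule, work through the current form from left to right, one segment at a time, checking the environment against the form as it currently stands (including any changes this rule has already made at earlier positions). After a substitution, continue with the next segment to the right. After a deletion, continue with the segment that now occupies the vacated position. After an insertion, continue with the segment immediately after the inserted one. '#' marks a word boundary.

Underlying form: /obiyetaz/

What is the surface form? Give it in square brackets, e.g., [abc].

1 Voicing Between Vowels: [obiyetaz] → [obiyedaz]
2 Initial Consonant Epenthesis: [obiyedaz] → [tobiyedaz]

[tobiyedaz]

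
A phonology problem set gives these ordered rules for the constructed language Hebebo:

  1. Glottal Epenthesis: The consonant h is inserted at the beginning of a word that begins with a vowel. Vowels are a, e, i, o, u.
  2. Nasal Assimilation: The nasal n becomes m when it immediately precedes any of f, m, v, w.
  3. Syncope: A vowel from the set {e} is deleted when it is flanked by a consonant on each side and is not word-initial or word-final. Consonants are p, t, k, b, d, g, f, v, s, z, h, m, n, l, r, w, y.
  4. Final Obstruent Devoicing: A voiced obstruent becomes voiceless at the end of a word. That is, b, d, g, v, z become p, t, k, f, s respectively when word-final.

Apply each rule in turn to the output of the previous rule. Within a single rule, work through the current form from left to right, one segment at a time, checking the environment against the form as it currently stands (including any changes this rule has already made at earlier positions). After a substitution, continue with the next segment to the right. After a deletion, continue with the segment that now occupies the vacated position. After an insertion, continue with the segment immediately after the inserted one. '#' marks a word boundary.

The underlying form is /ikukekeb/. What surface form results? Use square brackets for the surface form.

1 Glottal Epenthesis: [ikukekeb] → [hikukekeb]
2 Nasal Assimilation: no change — [hikukekeb]
3 Syncope: [hikukekeb] → [hikukkb]
4 Final Obstruent Devoicing: [hikukkb] → [hikukkp]

[hikukkp]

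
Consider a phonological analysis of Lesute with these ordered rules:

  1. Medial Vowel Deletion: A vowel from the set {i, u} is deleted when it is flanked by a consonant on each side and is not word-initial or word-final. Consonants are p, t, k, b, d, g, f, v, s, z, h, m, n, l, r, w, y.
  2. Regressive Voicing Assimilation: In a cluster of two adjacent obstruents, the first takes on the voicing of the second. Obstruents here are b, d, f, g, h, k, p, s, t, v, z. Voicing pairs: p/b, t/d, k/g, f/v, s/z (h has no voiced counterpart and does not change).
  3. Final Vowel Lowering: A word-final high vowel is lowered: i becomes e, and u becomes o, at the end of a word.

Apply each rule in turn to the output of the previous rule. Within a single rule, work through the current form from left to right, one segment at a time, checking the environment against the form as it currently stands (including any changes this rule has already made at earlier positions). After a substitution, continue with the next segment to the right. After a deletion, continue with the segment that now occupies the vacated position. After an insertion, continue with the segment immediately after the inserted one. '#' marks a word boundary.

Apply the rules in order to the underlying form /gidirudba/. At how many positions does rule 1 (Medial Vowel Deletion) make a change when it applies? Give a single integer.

3

1 Medial Vowel Deletion: [gidirudba] → [gdrdba]
2 Regressive Voicing Assimilation: no change — [gdrdba]
3 Final Vowel Lowering: no change — [gdrdba]
Rule 1 changed 3 position(s).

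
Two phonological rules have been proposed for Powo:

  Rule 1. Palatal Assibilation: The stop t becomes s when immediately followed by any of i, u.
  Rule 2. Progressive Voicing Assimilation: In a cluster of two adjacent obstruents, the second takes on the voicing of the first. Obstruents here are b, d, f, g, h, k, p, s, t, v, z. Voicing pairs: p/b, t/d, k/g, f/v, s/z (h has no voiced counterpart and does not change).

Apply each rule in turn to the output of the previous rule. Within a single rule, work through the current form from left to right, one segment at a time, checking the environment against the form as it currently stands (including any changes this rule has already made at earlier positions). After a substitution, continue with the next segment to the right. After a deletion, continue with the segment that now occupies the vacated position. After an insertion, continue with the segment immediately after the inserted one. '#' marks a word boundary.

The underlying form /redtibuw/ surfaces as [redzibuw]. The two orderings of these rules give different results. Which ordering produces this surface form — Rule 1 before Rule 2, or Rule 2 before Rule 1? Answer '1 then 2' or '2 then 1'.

1 then 2

Order 1 then 2:
  1 Palatal Assibilation: [redtibuw] → [redsibuw]
  2 Progressive Voicing Assimilation: [redsibuw] → [redzibuw]
  result: [redzibuw]
Order 2 then 1:
  2 Progressive Voicing Assimilation: [redtibuw] → [reddibuw]
  1 Palatal Assibilation: no change — [reddibuw]
  result: [reddibuw]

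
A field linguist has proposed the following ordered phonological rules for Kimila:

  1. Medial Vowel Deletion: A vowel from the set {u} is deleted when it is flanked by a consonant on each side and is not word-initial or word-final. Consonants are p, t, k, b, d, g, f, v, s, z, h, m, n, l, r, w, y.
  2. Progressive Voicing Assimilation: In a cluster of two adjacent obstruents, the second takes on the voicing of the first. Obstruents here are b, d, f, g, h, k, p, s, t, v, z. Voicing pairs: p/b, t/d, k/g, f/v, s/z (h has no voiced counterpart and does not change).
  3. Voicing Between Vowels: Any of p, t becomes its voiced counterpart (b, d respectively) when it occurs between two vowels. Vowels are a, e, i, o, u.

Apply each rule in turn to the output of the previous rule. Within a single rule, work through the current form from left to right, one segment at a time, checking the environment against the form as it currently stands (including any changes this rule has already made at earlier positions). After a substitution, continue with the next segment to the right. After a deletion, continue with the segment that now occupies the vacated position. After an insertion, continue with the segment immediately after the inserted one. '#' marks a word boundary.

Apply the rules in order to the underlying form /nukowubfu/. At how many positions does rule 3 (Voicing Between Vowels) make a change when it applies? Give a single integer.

1 Medial Vowel Deletion: [nukowubfu] → [nkowbfu]
2 Progressive Voicing Assimilation: [nkowbfu] → [nkowbvu]
3 Voicing Between Vowels: no change — [nkowbvu]
Rule 3 changed 0 position(s).

0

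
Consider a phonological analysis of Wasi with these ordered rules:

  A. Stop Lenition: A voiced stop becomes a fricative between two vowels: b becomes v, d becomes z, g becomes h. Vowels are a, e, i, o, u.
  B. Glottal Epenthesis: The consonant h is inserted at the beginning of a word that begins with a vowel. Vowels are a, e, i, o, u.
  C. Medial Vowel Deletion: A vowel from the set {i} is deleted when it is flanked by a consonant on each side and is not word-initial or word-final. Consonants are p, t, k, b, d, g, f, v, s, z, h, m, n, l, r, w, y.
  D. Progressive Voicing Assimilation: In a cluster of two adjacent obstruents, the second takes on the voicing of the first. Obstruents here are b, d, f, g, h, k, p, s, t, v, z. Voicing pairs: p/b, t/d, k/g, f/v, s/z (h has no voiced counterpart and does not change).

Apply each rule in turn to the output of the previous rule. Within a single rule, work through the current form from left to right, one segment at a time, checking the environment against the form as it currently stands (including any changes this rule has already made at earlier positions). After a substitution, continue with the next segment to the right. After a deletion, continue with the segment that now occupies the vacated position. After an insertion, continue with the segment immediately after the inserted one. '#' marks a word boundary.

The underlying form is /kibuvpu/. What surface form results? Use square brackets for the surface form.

A Stop Lenition: [kibuvpu] → [kivuvpu]
B Glottal Epenthesis: no change — [kivuvpu]
C Medial Vowel Deletion: [kivuvpu] → [kvuvpu]
D Progressive Voicing Assimilation: [kvuvpu] → [kfuvbu]

[kfuvbu]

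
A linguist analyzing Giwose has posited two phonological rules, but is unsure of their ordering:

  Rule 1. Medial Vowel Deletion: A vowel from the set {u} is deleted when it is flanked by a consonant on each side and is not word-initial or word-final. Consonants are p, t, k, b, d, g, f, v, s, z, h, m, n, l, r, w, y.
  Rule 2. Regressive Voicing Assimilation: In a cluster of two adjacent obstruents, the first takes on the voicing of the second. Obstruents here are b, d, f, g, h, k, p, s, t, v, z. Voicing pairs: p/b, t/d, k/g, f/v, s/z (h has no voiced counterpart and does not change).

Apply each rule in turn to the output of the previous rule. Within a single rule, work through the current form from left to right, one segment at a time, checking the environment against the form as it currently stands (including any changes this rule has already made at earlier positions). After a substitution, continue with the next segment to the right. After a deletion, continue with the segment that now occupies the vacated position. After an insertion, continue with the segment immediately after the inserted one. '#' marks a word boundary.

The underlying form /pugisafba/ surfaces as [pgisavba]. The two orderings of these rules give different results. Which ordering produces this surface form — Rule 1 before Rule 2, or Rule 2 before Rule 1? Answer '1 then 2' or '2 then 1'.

2 then 1

Order 1 then 2:
  1 Medial Vowel Deletion: [pugisafba] → [pgisafba]
  2 Regressive Voicing Assimilation: [pgisafba] → [bgisavba]
  result: [bgisavba]
Order 2 then 1:
  2 Regressive Voicing Assimilation: [pugisafba] → [pugisavba]
  1 Medial Vowel Deletion: [pugisavba] → [pgisavba]
  result: [pgisavba]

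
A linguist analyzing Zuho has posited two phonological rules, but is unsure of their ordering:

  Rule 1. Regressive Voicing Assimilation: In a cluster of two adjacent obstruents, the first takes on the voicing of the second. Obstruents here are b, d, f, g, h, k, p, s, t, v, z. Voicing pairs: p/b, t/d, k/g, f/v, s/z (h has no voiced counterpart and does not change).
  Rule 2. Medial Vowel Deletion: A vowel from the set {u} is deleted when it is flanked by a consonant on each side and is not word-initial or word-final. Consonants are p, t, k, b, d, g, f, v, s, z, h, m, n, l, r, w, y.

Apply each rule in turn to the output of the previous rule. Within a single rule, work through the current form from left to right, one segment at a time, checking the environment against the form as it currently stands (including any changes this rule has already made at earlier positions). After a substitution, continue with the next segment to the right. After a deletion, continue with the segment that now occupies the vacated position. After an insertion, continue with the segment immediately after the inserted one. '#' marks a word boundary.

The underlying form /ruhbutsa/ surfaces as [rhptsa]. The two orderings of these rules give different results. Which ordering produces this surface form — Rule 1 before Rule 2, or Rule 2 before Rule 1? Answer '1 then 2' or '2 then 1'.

2 then 1

Order 1 then 2:
  1 Regressive Voicing Assimilation: no change — [ruhbutsa]
  2 Medial Vowel Deletion: [ruhbutsa] → [rhbtsa]
  result: [rhbtsa]
Order 2 then 1:
  2 Medial Vowel Deletion: [ruhbutsa] → [rhbtsa]
  1 Regressive Voicing Assimilation: [rhbtsa] → [rhptsa]
  result: [rhptsa]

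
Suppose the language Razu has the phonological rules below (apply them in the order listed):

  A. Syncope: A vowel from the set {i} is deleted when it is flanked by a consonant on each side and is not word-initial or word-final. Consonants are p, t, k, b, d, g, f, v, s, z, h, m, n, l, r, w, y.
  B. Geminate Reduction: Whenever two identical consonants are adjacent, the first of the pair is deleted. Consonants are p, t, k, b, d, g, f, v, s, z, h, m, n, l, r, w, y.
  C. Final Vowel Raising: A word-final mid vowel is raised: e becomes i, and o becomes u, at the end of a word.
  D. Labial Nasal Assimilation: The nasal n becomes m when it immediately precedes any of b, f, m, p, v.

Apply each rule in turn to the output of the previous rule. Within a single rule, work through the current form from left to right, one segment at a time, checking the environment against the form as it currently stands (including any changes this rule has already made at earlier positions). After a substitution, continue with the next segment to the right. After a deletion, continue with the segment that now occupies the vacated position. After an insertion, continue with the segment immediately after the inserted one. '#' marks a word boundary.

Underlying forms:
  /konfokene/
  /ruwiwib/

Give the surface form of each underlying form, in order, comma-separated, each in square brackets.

/konfokene/:
  A Syncope: no change — [konfokene]
  B Geminate Reduction: no change — [konfokene]
  C Final Vowel Raising: [konfokene] → [konfokeni]
  D Labial Nasal Assimilation: [konfokeni] → [komfokeni]
/ruwiwib/:
  A Syncope: [ruwiwib] → [ruwwb]
  B Geminate Reduction: [ruwwb] → [ruwb]
  C Final Vowel Raising: no change — [ruwb]
  D Labial Nasal Assimilation: no change — [ruwb]

[komfokeni], [ruwb]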